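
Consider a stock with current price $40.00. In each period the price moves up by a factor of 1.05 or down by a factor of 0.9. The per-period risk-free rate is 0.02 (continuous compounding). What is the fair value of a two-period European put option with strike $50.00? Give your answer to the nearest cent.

$8.04

Risk-neutral probability p = (e^0.02 − 0.9)/(1.05 − 0.9) = 0.1202/0.1500 = 0.8013
Terminal stock prices: S_uu = 44.1, S_ud = 37.8, S_dd = 32.4
Terminal payoffs (K − S): max(5.9, 0) = 5.9, max(12.2, 0) = 12.2, max(17.6, 0) = 17.6
Node u (S = 42): V_u = e^(−0.02)·[0.8013·5.9000 + 0.1987·12.2000] = 7.0099
Node d (S = 36): V_d = e^(−0.02)·[0.8013·12.2000 + 0.1987·17.6000] = 13.0099
Node 0 (S = 40): V_0 = e^(−0.02)·[0.8013·7.0099 + 0.1987·13.0099] = 8.0395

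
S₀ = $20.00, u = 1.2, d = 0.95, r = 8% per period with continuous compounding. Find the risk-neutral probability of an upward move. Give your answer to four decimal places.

Risk-neutral probability p = (e^0.08 − 0.95)/(1.2 − 0.95) = 0.1333/0.2500 = 0.5331

p = 0.5331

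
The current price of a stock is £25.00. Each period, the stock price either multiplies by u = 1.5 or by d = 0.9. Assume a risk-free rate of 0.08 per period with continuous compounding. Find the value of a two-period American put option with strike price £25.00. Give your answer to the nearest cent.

Risk-neutral probability p = (e^0.08 − 0.9)/(1.5 − 0.9) = 0.1833/0.6000 = 0.3055
Terminal stock prices: S_uu = 56.25, S_ud = 33.75, S_dd = 20.25
Terminal payoffs (K − S): max(-31.25, 0) = 0, max(-8.75, 0) = 0, max(4.75, 0) = 4.75
Node u (S = 37.5): continuation = e^(−0.08)·[0.3055·0.0000 + 0.6945·0.0000] = 0.0000; exercise value = 0.0000 ≤ continuation, so V_u = 0.0000
Node d (S = 22.5): continuation = e^(−0.08)·[0.3055·0.0000 + 0.6945·4.7500] = 3.0453; exercise value = 2.5000 ≤ continuation, so V_d = 3.0453
Node 0 (S = 25): continuation = e^(−0.08)·[0.3055·0.0000 + 0.6945·3.0453] = 1.9524; exercise value = 0.0000 ≤ continuation, so V_0 = 1.9524

£1.95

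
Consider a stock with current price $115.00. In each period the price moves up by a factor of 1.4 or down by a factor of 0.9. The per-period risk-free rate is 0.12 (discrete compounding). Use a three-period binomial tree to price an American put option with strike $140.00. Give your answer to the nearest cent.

$25.00

Risk-neutral probability p = (1 + 0.12 − 0.9)/(1.4 − 0.9) = 0.2200/0.5000 = 0.4400
Terminal stock prices: S_uuu = 315.6, S_uud = 202.9, S_udd = 130.4, S_ddd = 83.84
Terminal payoffs (K − S): max(-175.6, 0) = 0, max(-62.86, 0) = 0, max(9.59, 0) = 9.59, max(56.16, 0) = 56.16
Node uu (S = 225.4): continuation = 1/1.12·[0.4400·0.0000 + 0.5600·0.0000] = 0.0000; exercise value = 0.0000 ≤ continuation, so V_uu = 0.0000
Node ud (S = 144.9): continuation = 1/1.12·[0.4400·0.0000 + 0.5600·9.5900] = 4.7950; exercise value = 0.0000 ≤ continuation, so V_ud = 4.7950
Node dd (S = 93.15): continuation = 1/1.12·[0.4400·9.5900 + 0.5600·56.1650] = 31.8500; exercise value = 46.8500 > continuation, so V_dd = 46.8500 (exercise)
Node u (S = 161): continuation = 1/1.12·[0.4400·0.0000 + 0.5600·4.7950] = 2.3975; exercise value = 0.0000 ≤ continuation, so V_u = 2.3975
Node d (S = 103.5): continuation = 1/1.12·[0.4400·4.7950 + 0.5600·46.8500] = 25.3087; exercise value = 36.5000 > continuation, so V_d = 36.5000 (exercise)
Node 0 (S = 115): continuation = 1/1.12·[0.4400·2.3975 + 0.5600·36.5000] = 19.1919; exercise value = 25.0000 > continuation, so V_0 = 25.0000 (exercise)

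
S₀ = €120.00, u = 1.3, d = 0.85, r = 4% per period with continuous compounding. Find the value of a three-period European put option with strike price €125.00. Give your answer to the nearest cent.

€13.29

Risk-neutral probability p = (e^0.04 − 0.85)/(1.3 − 0.85) = 0.1908/0.4500 = 0.4240
Terminal stock prices: S_uuu = 263.6, S_uud = 172.4, S_udd = 112.7, S_ddd = 73.69
Terminal payoffs (K − S): max(-138.6, 0) = 0, max(-47.38, 0) = 0, max(12.29, 0) = 12.29, max(51.31, 0) = 51.31
Node uu (S = 202.8): V_uu = e^(−0.04)·[0.4240·0.0000 + 0.5760·0.0000] = 0.0000
Node ud (S = 132.6): V_ud = e^(−0.04)·[0.4240·0.0000 + 0.5760·12.2900] = 6.8012
Node dd (S = 86.7): V_dd = e^(−0.04)·[0.4240·12.2900 + 0.5760·51.3050] = 33.3987
Node u (S = 156): V_u = e^(−0.04)·[0.4240·0.0000 + 0.5760·6.8012] = 3.7637
Node d (S = 102): V_d = e^(−0.04)·[0.4240·6.8012 + 0.5760·33.3987] = 21.2533
Node 0 (S = 120): V_0 = e^(−0.04)·[0.4240·3.7637 + 0.5760·21.2533] = 13.2948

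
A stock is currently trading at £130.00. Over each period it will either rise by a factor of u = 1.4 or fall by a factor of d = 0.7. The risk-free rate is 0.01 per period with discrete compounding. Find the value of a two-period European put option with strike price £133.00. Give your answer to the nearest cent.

£23.80

Risk-neutral probability p = (1 + 0.01 − 0.7)/(1.4 − 0.7) = 0.3100/0.7000 = 0.4429
Terminal stock prices: S_uu = 254.8, S_ud = 127.4, S_dd = 63.7
Terminal payoffs (K − S): max(-121.8, 0) = 0, max(5.6, 0) = 5.6, max(69.3, 0) = 69.3
Node u (S = 182): V_u = 1/1.01·[0.4429·0.0000 + 0.5571·5.6000] = 3.0891
Node d (S = 91): V_d = 1/1.01·[0.4429·5.6000 + 0.5571·69.3000] = 40.6832
Node 0 (S = 130): V_0 = 1/1.01·[0.4429·3.0891 + 0.5571·40.6832] = 23.7964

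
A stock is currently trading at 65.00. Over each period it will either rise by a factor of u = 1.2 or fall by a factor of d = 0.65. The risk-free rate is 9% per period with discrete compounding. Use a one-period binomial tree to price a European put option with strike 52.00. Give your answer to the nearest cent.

1.79

Risk-neutral probability p = (1 + 0.09 − 0.65)/(1.2 − 0.65) = 0.4400/0.5500 = 0.8000
Terminal stock prices: S_u = 78, S_d = 42.25
Terminal payoffs (K − S): max(-26, 0) = 0, max(9.75, 0) = 9.75
Node 0 (S = 65): V_0 = 1/1.09·[0.8000·0.0000 + 0.2000·9.7500] = 1.7890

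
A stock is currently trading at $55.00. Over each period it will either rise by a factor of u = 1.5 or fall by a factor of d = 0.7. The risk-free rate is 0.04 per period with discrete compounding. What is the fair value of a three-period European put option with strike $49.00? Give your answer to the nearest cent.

$8.31

Risk-neutral probability p = (1 + 0.04 − 0.7)/(1.5 − 0.7) = 0.3400/0.8000 = 0.4250
Terminal stock prices: S_uuu = 185.6, S_uud = 86.62, S_udd = 40.42, S_ddd = 18.86
Terminal payoffs (K − S): max(-136.6, 0) = 0, max(-37.62, 0) = 0, max(8.575, 0) = 8.575, max(30.14, 0) = 30.14
Node uu (S = 123.8): V_uu = 1/1.04·[0.4250·0.0000 + 0.5750·0.0000] = 0.0000
Node ud (S = 57.75): V_ud = 1/1.04·[0.4250·0.0000 + 0.5750·8.5750] = 4.7410
Node dd (S = 26.95): V_dd = 1/1.04·[0.4250·8.5750 + 0.5750·30.1350] = 20.1654
Node u (S = 82.5): V_u = 1/1.04·[0.4250·0.0000 + 0.5750·4.7410] = 2.6212
Node d (S = 38.5): V_d = 1/1.04·[0.4250·4.7410 + 0.5750·20.1654] = 13.0866
Node 0 (S = 55): V_0 = 1/1.04·[0.4250·2.6212 + 0.5750·13.0866] = 8.3065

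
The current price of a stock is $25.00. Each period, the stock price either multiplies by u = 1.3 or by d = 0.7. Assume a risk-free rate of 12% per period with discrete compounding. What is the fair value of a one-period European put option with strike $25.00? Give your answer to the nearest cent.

Risk-neutral probability p = (1 + 0.12 − 0.7)/(1.3 − 0.7) = 0.4200/0.6000 = 0.7000
Terminal stock prices: S_u = 32.5, S_d = 17.5
Terminal payoffs (K − S): max(-7.5, 0) = 0, max(7.5, 0) = 7.5
Node 0 (S = 25): V_0 = 1/1.12·[0.7000·0.0000 + 0.3000·7.5000] = 2.0089

$2.01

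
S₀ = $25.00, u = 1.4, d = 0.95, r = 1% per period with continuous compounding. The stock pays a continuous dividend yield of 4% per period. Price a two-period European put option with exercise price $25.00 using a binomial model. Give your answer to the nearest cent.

Per-period risk-free factor R = e^0.01 = 1.0101; dividend-adjusted growth = e^(0.01−0.04) = 0.9704.
Risk-neutral probability p = (0.9704 − 0.95)/(1.4 − 0.95) = 0.0204/0.4500 = 0.0454
Terminal stock prices: S_uu = 49, S_ud = 33.25, S_dd = 22.56
Terminal payoffs (K − S): max(-24, 0) = 0, max(-8.25, 0) = 0, max(2.438, 0) = 2.438
Node u (S = 35): V_u = e^(−0.01)·[0.0454·0.0000 + 0.9546·0.0000] = 0.0000
Node d (S = 23.75): V_d = e^(−0.01)·[0.0454·0.0000 + 0.9546·2.4375] = 2.3036
Node 0 (S = 25): V_0 = e^(−0.01)·[0.0454·0.0000 + 0.9546·2.3036] = 2.1771

$2.18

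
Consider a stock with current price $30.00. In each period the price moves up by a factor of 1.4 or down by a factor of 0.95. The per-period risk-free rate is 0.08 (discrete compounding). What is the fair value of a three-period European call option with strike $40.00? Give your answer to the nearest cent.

Risk-neutral probability p = (1 + 0.08 − 0.95)/(1.4 − 0.95) = 0.1300/0.4500 = 0.2889
Terminal stock prices: S_uuu = 82.32, S_uud = 55.86, S_udd = 37.91, S_ddd = 25.72
Terminal payoffs (S − K): max(42.32, 0) = 42.32, max(15.86, 0) = 15.86, max(-2.095, 0) = 0, max(-14.28, 0) = 0
Node uu (S = 58.8): V_uu = 1/1.08·[0.2889·42.3200 + 0.7111·15.8600] = 21.7630
Node ud (S = 39.9): V_ud = 1/1.08·[0.2889·15.8600 + 0.7111·0.0000] = 4.2424
Node dd (S = 27.07): V_dd = 1/1.08·[0.2889·0.0000 + 0.7111·0.0000] = 0.0000
Node u (S = 42): V_u = 1/1.08·[0.2889·21.7630 + 0.7111·4.2424] = 8.6147
Node d (S = 28.5): V_d = 1/1.08·[0.2889·4.2424 + 0.7111·0.0000] = 1.1348
Node 0 (S = 30): V_0 = 1/1.08·[0.2889·8.6147 + 0.7111·1.1348] = 3.0515

$3.05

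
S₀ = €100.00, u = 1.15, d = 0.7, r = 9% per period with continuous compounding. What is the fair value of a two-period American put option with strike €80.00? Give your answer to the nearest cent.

Risk-neutral probability p = (e^0.09 − 0.7)/(1.15 − 0.7) = 0.3942/0.4500 = 0.8759
Terminal stock prices: S_uu = 132.2, S_ud = 80.5, S_dd = 49
Terminal payoffs (K − S): max(-52.25, 0) = 0, max(-0.5, 0) = 0, max(31, 0) = 31
Node u (S = 115): continuation = e^(−0.09)·[0.8759·0.0000 + 0.1241·0.0000] = 0.0000; exercise value = 0.0000 ≤ continuation, so V_u = 0.0000
Node d (S = 70): continuation = e^(−0.09)·[0.8759·0.0000 + 0.1241·31.0000] = 3.5148; exercise value = 10.0000 > continuation, so V_d = 10.0000 (exercise)
Node 0 (S = 100): continuation = e^(−0.09)·[0.8759·0.0000 + 0.1241·10.0000] = 1.1338; exercise value = 0.0000 ≤ continuation, so V_0 = 1.1338

€1.13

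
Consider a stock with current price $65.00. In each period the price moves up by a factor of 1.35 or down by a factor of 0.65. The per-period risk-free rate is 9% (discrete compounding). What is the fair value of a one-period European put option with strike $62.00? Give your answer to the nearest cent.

$6.73

Risk-neutral probability p = (1 + 0.09 − 0.65)/(1.35 − 0.65) = 0.4400/0.7000 = 0.6286
Terminal stock prices: S_u = 87.75, S_d = 42.25
Terminal payoffs (K − S): max(-25.75, 0) = 0, max(19.75, 0) = 19.75
Node 0 (S = 65): V_0 = 1/1.09·[0.6286·0.0000 + 0.3714·19.7500] = 6.7300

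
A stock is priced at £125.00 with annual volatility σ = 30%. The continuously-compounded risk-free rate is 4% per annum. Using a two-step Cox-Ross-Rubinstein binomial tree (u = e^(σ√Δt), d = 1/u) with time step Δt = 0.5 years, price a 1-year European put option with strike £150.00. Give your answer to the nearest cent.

CRR parameters: u = e^(σ√Δt) = e^(0.3·√0.5) = 1.2363, d = 1/u = 0.8089
Per-period rate: rΔt = 0.04·0.5 = 0.02, so R = e^0.02 = 1.0202
Risk-neutral probability p = (e^0.02 − 0.8089)/(1.2363 − 0.8089) = 0.2113/0.4275 = 0.4944
Terminal stock prices: S_uu = 191.1, S_ud = 125, S_dd = 81.78
Terminal payoffs (K − S): max(-41.06, 0) = 0, max(25, 0) = 25, max(68.22, 0) = 68.22
Node u (S = 154.5): V_u = e^(−0.02)·[0.4944·0.0000 + 0.5056·25.0000] = 12.3891
Node d (S = 101.1): V_d = e^(−0.02)·[0.4944·25.0000 + 0.5056·68.2186] = 45.9226
Node 0 (S = 125): V_0 = e^(−0.02)·[0.4944·12.3891 + 0.5056·45.9226] = 28.7618

£28.76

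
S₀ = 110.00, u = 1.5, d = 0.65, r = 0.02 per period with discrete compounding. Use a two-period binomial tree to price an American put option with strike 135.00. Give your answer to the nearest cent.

41.71

Risk-neutral probability p = (1 + 0.02 − 0.65)/(1.5 − 0.65) = 0.3700/0.8500 = 0.4353
Terminal stock prices: S_uu = 247.5, S_ud = 107.2, S_dd = 46.48
Terminal payoffs (K − S): max(-112.5, 0) = 0, max(27.75, 0) = 27.75, max(88.53, 0) = 88.53
Node u (S = 165): continuation = 1/1.02·[0.4353·0.0000 + 0.5647·27.7500] = 15.3633; exercise value = 0.0000 ≤ continuation, so V_u = 15.3633
Node d (S = 71.5): continuation = 1/1.02·[0.4353·27.7500 + 0.5647·88.5250] = 60.8529; exercise value = 63.5000 > continuation, so V_d = 63.5000 (exercise)
Node 0 (S = 110): continuation = 1/1.02·[0.4353·15.3633 + 0.5647·63.5000] = 41.7121; exercise value = 25.0000 ≤ continuation, so V_0 = 41.7121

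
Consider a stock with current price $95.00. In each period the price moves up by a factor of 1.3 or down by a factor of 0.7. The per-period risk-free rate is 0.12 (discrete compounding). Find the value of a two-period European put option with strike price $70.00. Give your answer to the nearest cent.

Risk-neutral probability p = (1 + 0.12 − 0.7)/(1.3 − 0.7) = 0.4200/0.6000 = 0.7000
Terminal stock prices: S_uu = 160.6, S_ud = 86.45, S_dd = 46.55
Terminal payoffs (K − S): max(-90.55, 0) = 0, max(-16.45, 0) = 0, max(23.45, 0) = 23.45
Node u (S = 123.5): V_u = 1/1.12·[0.7000·0.0000 + 0.3000·0.0000] = 0.0000
Node d (S = 66.5): V_d = 1/1.12·[0.7000·0.0000 + 0.3000·23.4500] = 6.2812
Node 0 (S = 95): V_0 = 1/1.12·[0.7000·0.0000 + 0.3000·6.2812] = 1.6825

$1.68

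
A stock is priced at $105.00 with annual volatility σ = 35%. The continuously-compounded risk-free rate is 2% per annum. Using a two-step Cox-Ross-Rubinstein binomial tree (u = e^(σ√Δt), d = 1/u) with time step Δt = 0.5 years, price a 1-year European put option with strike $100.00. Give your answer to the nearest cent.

CRR parameters: u = e^(σ√Δt) = e^(0.35·√0.5) = 1.2808, d = 1/u = 0.7808
Per-period rate: rΔt = 0.02·0.5 = 0.01, so R = e^0.01 = 1.0101
Risk-neutral probability p = (e^0.01 − 0.7808)/(1.2808 − 0.7808) = 0.2293/0.5000 = 0.4585
Terminal stock prices: S_uu = 172.2, S_ud = 105, S_dd = 64.01
Terminal payoffs (K − S): max(-72.25, 0) = 0, max(-5, 0) = 0, max(35.99, 0) = 35.99
Node u (S = 134.5): V_u = e^(−0.01)·[0.4585·0.0000 + 0.5415·0.0000] = 0.0000
Node d (S = 81.98): V_d = e^(−0.01)·[0.4585·0.0000 + 0.5415·35.9934] = 19.2951
Node 0 (S = 105): V_0 = e^(−0.01)·[0.4585·0.0000 + 0.5415·19.2951] = 10.3435

$10.34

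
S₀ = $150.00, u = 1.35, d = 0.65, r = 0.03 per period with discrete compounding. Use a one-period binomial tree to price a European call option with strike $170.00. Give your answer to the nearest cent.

Risk-neutral probability p = (1 + 0.03 − 0.65)/(1.35 − 0.65) = 0.3800/0.7000 = 0.5429
Terminal stock prices: S_u = 202.5, S_d = 97.5
Terminal payoffs (S − K): max(32.5, 0) = 32.5, max(-72.5, 0) = 0
Node 0 (S = 150): V_0 = 1/1.03·[0.5429·32.5000 + 0.4571·0.0000] = 17.1290

$17.13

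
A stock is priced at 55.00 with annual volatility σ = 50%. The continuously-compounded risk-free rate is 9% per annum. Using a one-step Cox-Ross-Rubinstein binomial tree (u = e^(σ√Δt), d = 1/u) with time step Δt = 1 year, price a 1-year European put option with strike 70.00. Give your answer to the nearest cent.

CRR parameters: u = e^(σ√Δt) = e^(0.5·√1) = 1.6487, d = 1/u = 0.6065
Per-period rate: rΔt = 0.09·1 = 0.09, so R = e^0.09 = 1.0942
Risk-neutral probability p = (e^0.09 − 0.6065)/(1.6487 − 0.6065) = 0.4876/1.0422 = 0.4679
Terminal stock prices: S_u = 90.68, S_d = 33.36
Terminal payoffs (K − S): max(-20.68, 0) = 0, max(36.64, 0) = 36.64
Node 0 (S = 55): V_0 = e^(−0.09)·[0.4679·0.0000 + 0.5321·36.6408] = 17.8184

17.82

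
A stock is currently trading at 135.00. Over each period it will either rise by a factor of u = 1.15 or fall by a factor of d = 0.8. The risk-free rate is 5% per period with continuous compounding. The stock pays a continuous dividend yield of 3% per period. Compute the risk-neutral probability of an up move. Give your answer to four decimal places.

p = 0.6291

Per-period risk-free factor R = e^0.05 = 1.0513; dividend-adjusted growth = e^(0.05−0.03) = 1.0202.
Risk-neutral probability p = (1.0202 − 0.8)/(1.15 − 0.8) = 0.2202/0.3500 = 0.6291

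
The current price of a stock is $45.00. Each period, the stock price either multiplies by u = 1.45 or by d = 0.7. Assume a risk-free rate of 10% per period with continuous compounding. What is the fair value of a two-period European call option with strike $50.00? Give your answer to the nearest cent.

$10.66

Risk-neutral probability p = (e^0.1 − 0.7)/(1.45 − 0.7) = 0.4052/0.7500 = 0.5402
Terminal stock prices: S_uu = 94.61, S_ud = 45.67, S_dd = 22.05
Terminal payoffs (S − K): max(44.61, 0) = 44.61, max(-4.325, 0) = 0, max(-27.95, 0) = 0
Node u (S = 65.25): V_u = e^(−0.1)·[0.5402·44.6125 + 0.4598·0.0000] = 21.8074
Node d (S = 31.5): V_d = e^(−0.1)·[0.5402·0.0000 + 0.4598·0.0000] = 0.0000
Node 0 (S = 45): V_0 = e^(−0.1)·[0.5402·21.8074 + 0.4598·0.0000] = 10.6599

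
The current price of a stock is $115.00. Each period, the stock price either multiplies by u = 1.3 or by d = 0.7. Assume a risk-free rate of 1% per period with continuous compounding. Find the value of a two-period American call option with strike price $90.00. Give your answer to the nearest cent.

$34.48

Risk-neutral probability p = (e^0.01 − 0.7)/(1.3 − 0.7) = 0.3101/0.6000 = 0.5168
Terminal stock prices: S_uu = 194.4, S_ud = 104.6, S_dd = 56.35
Terminal payoffs (S − K): max(104.4, 0) = 104.4, max(14.65, 0) = 14.65, max(-33.65, 0) = 0
Node u (S = 149.5): continuation = e^(−0.01)·[0.5168·104.3500 + 0.4832·14.6500] = 60.3955; exercise value = 59.5000 ≤ continuation, so V_u = 60.3955
Node d (S = 80.5): continuation = e^(−0.01)·[0.5168·14.6500 + 0.4832·0.0000] = 7.4951; exercise value = 0.0000 ≤ continuation, so V_d = 7.4951
Node 0 (S = 115): continuation = e^(−0.01)·[0.5168·60.3955 + 0.4832·7.4951] = 34.4848; exercise value = 25.0000 ≤ continuation, so V_0 = 34.4848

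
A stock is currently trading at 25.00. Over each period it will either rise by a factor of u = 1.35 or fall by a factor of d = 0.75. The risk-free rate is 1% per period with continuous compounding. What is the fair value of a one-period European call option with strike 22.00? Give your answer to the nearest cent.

Risk-neutral probability p = (e^0.01 − 0.75)/(1.35 − 0.75) = 0.2601/0.6000 = 0.4334
Terminal stock prices: S_u = 33.75, S_d = 18.75
Terminal payoffs (S − K): max(11.75, 0) = 11.75, max(-3.25, 0) = 0
Node 0 (S = 25): V_0 = e^(−0.01)·[0.4334·11.7500 + 0.5666·0.0000] = 5.0420

5.04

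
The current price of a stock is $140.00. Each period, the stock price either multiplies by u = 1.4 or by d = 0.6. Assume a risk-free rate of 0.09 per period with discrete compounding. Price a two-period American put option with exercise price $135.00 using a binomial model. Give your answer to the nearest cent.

Risk-neutral probability p = (1 + 0.09 − 0.6)/(1.4 − 0.6) = 0.4900/0.8000 = 0.6125
Terminal stock prices: S_uu = 274.4, S_ud = 117.6, S_dd = 50.4
Terminal payoffs (K − S): max(-139.4, 0) = 0, max(17.4, 0) = 17.4, max(84.6, 0) = 84.6
Node u (S = 196): continuation = 1/1.09·[0.6125·0.0000 + 0.3875·17.4000] = 6.1858; exercise value = 0.0000 ≤ continuation, so V_u = 6.1858
Node d (S = 84): continuation = 1/1.09·[0.6125·17.4000 + 0.3875·84.6000] = 39.8532; exercise value = 51.0000 > continuation, so V_d = 51.0000 (exercise)
Node 0 (S = 140): continuation = 1/1.09·[0.6125·6.1858 + 0.3875·51.0000] = 21.6067; exercise value = 0.0000 ≤ continuation, so V_0 = 21.6067

$21.61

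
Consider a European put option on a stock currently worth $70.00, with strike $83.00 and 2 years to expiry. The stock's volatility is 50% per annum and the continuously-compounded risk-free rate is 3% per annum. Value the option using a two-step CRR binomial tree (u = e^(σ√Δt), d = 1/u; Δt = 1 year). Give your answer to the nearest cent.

$24.88

CRR parameters: u = e^(σ√Δt) = e^(0.5·√1) = 1.6487, d = 1/u = 0.6065
Per-period rate: rΔt = 0.03·1 = 0.03, so R = e^0.03 = 1.0305
Risk-neutral probability p = (e^0.03 − 0.6065)/(1.6487 − 0.6065) = 0.4239/1.0422 = 0.4068
Terminal stock prices: S_uu = 190.3, S_ud = 70, S_dd = 25.75
Terminal payoffs (K − S): max(-107.3, 0) = 0, max(13, 0) = 13, max(57.25, 0) = 57.25
Node u (S = 115.4): V_u = e^(−0.03)·[0.4068·0.0000 + 0.5932·13.0000] = 7.4842
Node d (S = 42.46): V_d = e^(−0.03)·[0.4068·13.0000 + 0.5932·57.2484] = 38.0898
Node 0 (S = 70): V_0 = e^(−0.03)·[0.4068·7.4842 + 0.5932·38.0898] = 24.8828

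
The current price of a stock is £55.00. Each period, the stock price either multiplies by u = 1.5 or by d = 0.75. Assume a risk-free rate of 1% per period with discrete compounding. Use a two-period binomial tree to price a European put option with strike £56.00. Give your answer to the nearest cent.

£10.49

Risk-neutral probability p = (1 + 0.01 − 0.75)/(1.5 − 0.75) = 0.2600/0.7500 = 0.3467
Terminal stock prices: S_uu = 123.8, S_ud = 61.88, S_dd = 30.94
Terminal payoffs (K − S): max(-67.75, 0) = 0, max(-5.875, 0) = 0, max(25.06, 0) = 25.06
Node u (S = 82.5): V_u = 1/1.01·[0.3467·0.0000 + 0.6533·0.0000] = 0.0000
Node d (S = 41.25): V_d = 1/1.01·[0.3467·0.0000 + 0.6533·25.0625] = 16.2120
Node 0 (S = 55): V_0 = 1/1.01·[0.3467·0.0000 + 0.6533·16.2120] = 10.4870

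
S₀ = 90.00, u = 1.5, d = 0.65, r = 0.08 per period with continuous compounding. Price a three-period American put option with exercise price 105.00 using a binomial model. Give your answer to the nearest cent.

Risk-neutral probability p = (e^0.08 − 0.65)/(1.5 − 0.65) = 0.4333/0.8500 = 0.5097
Terminal stock prices: S_uuu = 303.8, S_uud = 131.6, S_udd = 57.04, S_ddd = 24.72
Terminal payoffs (K − S): max(-198.8, 0) = 0, max(-26.62, 0) = 0, max(47.96, 0) = 47.96, max(80.28, 0) = 80.28
Node uu (S = 202.5): continuation = e^(−0.08)·[0.5097·0.0000 + 0.4903·0.0000] = 0.0000; exercise value = 0.0000 ≤ continuation, so V_uu = 0.0000
Node ud (S = 87.75): continuation = e^(−0.08)·[0.5097·0.0000 + 0.4903·47.9625] = 21.7058; exercise value = 17.2500 ≤ continuation, so V_ud = 21.7058
Node dd (S = 38.03): continuation = e^(−0.08)·[0.5097·47.9625 + 0.4903·80.2837] = 58.9022; exercise value = 66.9750 > continuation, so V_dd = 66.9750 (exercise)
Node u (S = 135): continuation = e^(−0.08)·[0.5097·0.0000 + 0.4903·21.7058] = 9.8232; exercise value = 0.0000 ≤ continuation, so V_u = 9.8232
Node d (S = 58.5): continuation = e^(−0.08)·[0.5097·21.7058 + 0.4903·66.9750] = 40.5239; exercise value = 46.5000 > continuation, so V_d = 46.5000 (exercise)
Node 0 (S = 90): continuation = e^(−0.08)·[0.5097·9.8232 + 0.4903·46.5000] = 25.6663; exercise value = 15.0000 ≤ continuation, so V_0 = 25.6663

25.67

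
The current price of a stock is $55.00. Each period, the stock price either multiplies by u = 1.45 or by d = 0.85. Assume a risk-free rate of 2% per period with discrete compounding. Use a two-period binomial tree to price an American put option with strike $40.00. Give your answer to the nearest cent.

$0.13

Risk-neutral probability p = (1 + 0.02 − 0.85)/(1.45 − 0.85) = 0.1700/0.6000 = 0.2833
Terminal stock prices: S_uu = 115.6, S_ud = 67.79, S_dd = 39.74
Terminal payoffs (K − S): max(-75.64, 0) = 0, max(-27.79, 0) = 0, max(0.2625, 0) = 0.2625
Node u (S = 79.75): continuation = 1/1.02·[0.2833·0.0000 + 0.7167·0.0000] = 0.0000; exercise value = 0.0000 ≤ continuation, so V_u = 0.0000
Node d (S = 46.75): continuation = 1/1.02·[0.2833·0.0000 + 0.7167·0.2625] = 0.1844; exercise value = 0.0000 ≤ continuation, so V_d = 0.1844
Node 0 (S = 55): continuation = 1/1.02·[0.2833·0.0000 + 0.7167·0.1844] = 0.1296; exercise value = 0.0000 ≤ continuation, so V_0 = 0.1296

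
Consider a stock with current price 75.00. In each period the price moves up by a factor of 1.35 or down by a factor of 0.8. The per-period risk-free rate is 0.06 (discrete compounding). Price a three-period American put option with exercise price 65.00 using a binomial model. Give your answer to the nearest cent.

4.25

Risk-neutral probability p = (1 + 0.06 − 0.8)/(1.35 − 0.8) = 0.2600/0.5500 = 0.4727
Terminal stock prices: S_uuu = 184.5, S_uud = 109.4, S_udd = 64.8, S_ddd = 38.4
Terminal payoffs (K − S): max(-119.5, 0) = 0, max(-44.35, 0) = 0, max(0.2, 0) = 0.2, max(26.6, 0) = 26.6
Node uu (S = 136.7): continuation = 1/1.06·[0.4727·0.0000 + 0.5273·0.0000] = 0.0000; exercise value = 0.0000 ≤ continuation, so V_uu = 0.0000
Node ud (S = 81): continuation = 1/1.06·[0.4727·0.0000 + 0.5273·0.2000] = 0.0995; exercise value = 0.0000 ≤ continuation, so V_ud = 0.0995
Node dd (S = 48): continuation = 1/1.06·[0.4727·0.2000 + 0.5273·26.6000] = 13.3208; exercise value = 17.0000 > continuation, so V_dd = 17.0000 (exercise)
Node u (S = 101.2): continuation = 1/1.06·[0.4727·0.0000 + 0.5273·0.0995] = 0.0495; exercise value = 0.0000 ≤ continuation, so V_u = 0.0495
Node d (S = 60): continuation = 1/1.06·[0.4727·0.0995 + 0.5273·17.0000] = 8.5006; exercise value = 5.0000 ≤ continuation, so V_d = 8.5006
Node 0 (S = 75): continuation = 1/1.06·[0.4727·0.0495 + 0.5273·8.5006] = 4.2505; exercise value = 0.0000 ≤ continuation, so V_0 = 4.2505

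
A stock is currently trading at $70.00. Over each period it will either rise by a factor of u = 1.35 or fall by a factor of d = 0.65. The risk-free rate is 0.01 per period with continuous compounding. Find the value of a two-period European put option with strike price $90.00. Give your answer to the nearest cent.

Risk-neutral probability p = (e^0.01 − 0.65)/(1.35 − 0.65) = 0.3601/0.7000 = 0.5144
Terminal stock prices: S_uu = 127.6, S_ud = 61.43, S_dd = 29.58
Terminal payoffs (K − S): max(-37.58, 0) = 0, max(28.57, 0) = 28.57, max(60.42, 0) = 60.42
Node u (S = 94.5): V_u = e^(−0.01)·[0.5144·0.0000 + 0.4856·28.5750] = 13.7392
Node d (S = 45.5): V_d = e^(−0.01)·[0.5144·28.5750 + 0.4856·60.4250] = 43.6045
Node 0 (S = 70): V_0 = e^(−0.01)·[0.5144·13.7392 + 0.4856·43.6045] = 27.9620

$27.96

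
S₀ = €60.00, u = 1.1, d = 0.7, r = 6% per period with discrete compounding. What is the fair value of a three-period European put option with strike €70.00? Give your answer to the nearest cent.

Risk-neutral probability p = (1 + 0.06 − 0.7)/(1.1 − 0.7) = 0.3600/0.4000 = 0.9000
Terminal stock prices: S_uuu = 79.86, S_uud = 50.82, S_udd = 32.34, S_ddd = 20.58
Terminal payoffs (K − S): max(-9.86, 0) = 0, max(19.18, 0) = 19.18, max(37.66, 0) = 37.66, max(49.42, 0) = 49.42
Node uu (S = 72.6): V_uu = 1/1.06·[0.9000·0.0000 + 0.1000·19.1800] = 1.8094
Node ud (S = 46.2): V_ud = 1/1.06·[0.9000·19.1800 + 0.1000·37.6600] = 19.8377
Node dd (S = 29.4): V_dd = 1/1.06·[0.9000·37.6600 + 0.1000·49.4200] = 36.6377
Node u (S = 66): V_u = 1/1.06·[0.9000·1.8094 + 0.1000·19.8377] = 3.4078
Node d (S = 42): V_d = 1/1.06·[0.9000·19.8377 + 0.1000·36.6377] = 20.2998
Node 0 (S = 60): V_0 = 1/1.06·[0.9000·3.4078 + 0.1000·20.2998] = 4.8085

€4.81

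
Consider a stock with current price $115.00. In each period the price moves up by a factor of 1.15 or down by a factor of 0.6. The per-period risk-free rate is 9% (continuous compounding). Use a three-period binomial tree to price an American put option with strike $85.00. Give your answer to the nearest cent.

$1.91

Risk-neutral probability p = (e^0.09 − 0.6)/(1.15 − 0.6) = 0.4942/0.5500 = 0.8985
Terminal stock prices: S_uuu = 174.9, S_uud = 91.25, S_udd = 47.61, S_ddd = 24.84
Terminal payoffs (K − S): max(-89.9, 0) = 0, max(-6.252, 0) = 0, max(37.39, 0) = 37.39, max(60.16, 0) = 60.16
Node uu (S = 152.1): continuation = e^(−0.09)·[0.8985·0.0000 + 0.1015·0.0000] = 0.0000; exercise value = 0.0000 ≤ continuation, so V_uu = 0.0000
Node ud (S = 79.35): continuation = e^(−0.09)·[0.8985·0.0000 + 0.1015·37.3900] = 3.4685; exercise value = 5.6500 > continuation, so V_ud = 5.6500 (exercise)
Node dd (S = 41.4): continuation = e^(−0.09)·[0.8985·37.3900 + 0.1015·60.1600] = 36.2842; exercise value = 43.6000 > continuation, so V_dd = 43.6000 (exercise)
Node u (S = 132.2): continuation = e^(−0.09)·[0.8985·0.0000 + 0.1015·5.6500] = 0.5241; exercise value = 0.0000 ≤ continuation, so V_u = 0.5241
Node d (S = 69): continuation = e^(−0.09)·[0.8985·5.6500 + 0.1015·43.6000] = 8.6842; exercise value = 16.0000 > continuation, so V_d = 16.0000 (exercise)
Node 0 (S = 115): continuation = e^(−0.09)·[0.8985·0.5241 + 0.1015·16.0000] = 1.9146; exercise value = 0.0000 ≤ continuation, so V_0 = 1.9146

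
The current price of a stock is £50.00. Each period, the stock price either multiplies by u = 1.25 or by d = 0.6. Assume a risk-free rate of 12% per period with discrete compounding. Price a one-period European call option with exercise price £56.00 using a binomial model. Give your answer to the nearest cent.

£4.64

Risk-neutral probability p = (1 + 0.12 − 0.6)/(1.25 − 0.6) = 0.5200/0.6500 = 0.8000
Terminal stock prices: S_u = 62.5, S_d = 30
Terminal payoffs (S − K): max(6.5, 0) = 6.5, max(-26, 0) = 0
Node 0 (S = 50): V_0 = 1/1.12·[0.8000·6.5000 + 0.2000·0.0000] = 4.6429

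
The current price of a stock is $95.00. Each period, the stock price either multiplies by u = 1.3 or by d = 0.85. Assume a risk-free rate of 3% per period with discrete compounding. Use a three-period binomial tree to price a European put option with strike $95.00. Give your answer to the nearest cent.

Risk-neutral probability p = (1 + 0.03 − 0.85)/(1.3 − 0.85) = 0.1800/0.4500 = 0.4000
Terminal stock prices: S_uuu = 208.7, S_uud = 136.5, S_udd = 89.23, S_ddd = 58.34
Terminal payoffs (K − S): max(-113.7, 0) = 0, max(-41.47, 0) = 0, max(5.771, 0) = 5.771, max(36.66, 0) = 36.66
Node uu (S = 160.6): V_uu = 1/1.03·[0.4000·0.0000 + 0.6000·0.0000] = 0.0000
Node ud (S = 105): V_ud = 1/1.03·[0.4000·0.0000 + 0.6000·5.7713] = 3.3619
Node dd (S = 68.64): V_dd = 1/1.03·[0.4000·5.7713 + 0.6000·36.6581] = 23.5955
Node u (S = 123.5): V_u = 1/1.03·[0.4000·0.0000 + 0.6000·3.3619] = 1.9584
Node d (S = 80.75): V_d = 1/1.03·[0.4000·3.3619 + 0.6000·23.5955] = 15.0505
Node 0 (S = 95): V_0 = 1/1.03·[0.4000·1.9584 + 0.6000·15.0505] = 9.5278

$9.53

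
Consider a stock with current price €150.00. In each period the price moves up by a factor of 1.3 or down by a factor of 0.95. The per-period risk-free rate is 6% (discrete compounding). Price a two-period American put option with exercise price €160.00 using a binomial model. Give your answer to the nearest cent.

€11.32

Risk-neutral probability p = (1 + 0.06 − 0.95)/(1.3 − 0.95) = 0.1100/0.3500 = 0.3143
Terminal stock prices: S_uu = 253.5, S_ud = 185.2, S_dd = 135.4
Terminal payoffs (K − S): max(-93.5, 0) = 0, max(-25.25, 0) = 0, max(24.62, 0) = 24.62
Node u (S = 195): continuation = 1/1.06·[0.3143·0.0000 + 0.6857·0.0000] = 0.0000; exercise value = 0.0000 ≤ continuation, so V_u = 0.0000
Node d (S = 142.5): continuation = 1/1.06·[0.3143·0.0000 + 0.6857·24.6250] = 15.9299; exercise value = 17.5000 > continuation, so V_d = 17.5000 (exercise)
Node 0 (S = 150): continuation = 1/1.06·[0.3143·0.0000 + 0.6857·17.5000] = 11.3208; exercise value = 10.0000 ≤ continuation, so V_0 = 11.3208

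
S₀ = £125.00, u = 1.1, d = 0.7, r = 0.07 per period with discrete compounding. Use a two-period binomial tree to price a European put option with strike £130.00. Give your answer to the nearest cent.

Risk-neutral probability p = (1 + 0.07 − 0.7)/(1.1 − 0.7) = 0.3700/0.4000 = 0.9250
Terminal stock prices: S_uu = 151.3, S_ud = 96.25, S_dd = 61.25
Terminal payoffs (K − S): max(-21.25, 0) = 0, max(33.75, 0) = 33.75, max(68.75, 0) = 68.75
Node u (S = 137.5): V_u = 1/1.07·[0.9250·0.0000 + 0.0750·33.7500] = 2.3657
Node d (S = 87.5): V_d = 1/1.07·[0.9250·33.7500 + 0.0750·68.7500] = 33.9953
Node 0 (S = 125): V_0 = 1/1.07·[0.9250·2.3657 + 0.0750·33.9953] = 4.4279

£4.43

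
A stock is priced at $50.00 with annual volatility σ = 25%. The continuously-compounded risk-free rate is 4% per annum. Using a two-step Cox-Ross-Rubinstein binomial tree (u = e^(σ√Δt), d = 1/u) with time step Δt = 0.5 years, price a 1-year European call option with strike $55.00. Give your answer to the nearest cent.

$4.09

CRR parameters: u = e^(σ√Δt) = e^(0.25·√0.5) = 1.1934, d = 1/u = 0.8380
Per-period rate: rΔt = 0.04·0.5 = 0.02, so R = e^0.02 = 1.0202
Risk-neutral probability p = (e^0.02 − 0.8380)/(1.1934 − 0.8380) = 0.1822/0.3554 = 0.5128
Terminal stock prices: S_uu = 71.21, S_ud = 50, S_dd = 35.11
Terminal payoffs (S − K): max(16.21, 0) = 16.21, max(-5, 0) = 0, max(-19.89, 0) = 0
Node u (S = 59.67): V_u = e^(−0.02)·[0.5128·16.2060 + 0.4872·0.0000] = 8.1453
Node d (S = 41.9): V_d = e^(−0.02)·[0.5128·0.0000 + 0.4872·0.0000] = 0.0000
Node 0 (S = 50): V_0 = e^(−0.02)·[0.5128·8.1453 + 0.4872·0.0000] = 4.0939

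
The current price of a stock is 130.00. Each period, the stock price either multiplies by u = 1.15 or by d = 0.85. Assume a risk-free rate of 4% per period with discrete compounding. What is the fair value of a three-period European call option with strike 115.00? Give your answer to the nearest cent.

30.89

Risk-neutral probability p = (1 + 0.04 − 0.85)/(1.15 − 0.85) = 0.1900/0.3000 = 0.6333
Terminal stock prices: S_uuu = 197.7, S_uud = 146.1, S_udd = 108, S_ddd = 79.84
Terminal payoffs (S − K): max(82.71, 0) = 82.71, max(31.14, 0) = 31.14, max(-6.986, 0) = 0, max(-35.16, 0) = 0
Node uu (S = 171.9): V_uu = 1/1.04·[0.6333·82.7137 + 0.3667·31.1362] = 61.3481
Node ud (S = 127.1): V_ud = 1/1.04·[0.6333·31.1362 + 0.3667·0.0000] = 18.9612
Node dd (S = 93.92): V_dd = 1/1.04·[0.6333·0.0000 + 0.3667·0.0000] = 0.0000
Node u (S = 149.5): V_u = 1/1.04·[0.6333·61.3481 + 0.3667·18.9612] = 44.0444
Node d (S = 110.5): V_d = 1/1.04·[0.6333·18.9612 + 0.3667·0.0000] = 11.5469
Node 0 (S = 130): V_0 = 1/1.04·[0.6333·44.0444 + 0.3667·11.5469] = 30.8929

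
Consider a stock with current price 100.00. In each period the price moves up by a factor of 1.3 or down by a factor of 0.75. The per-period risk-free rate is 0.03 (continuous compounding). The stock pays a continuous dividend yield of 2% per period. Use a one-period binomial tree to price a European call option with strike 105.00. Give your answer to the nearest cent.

Per-period risk-free factor R = e^0.03 = 1.0305; dividend-adjusted growth = e^(0.03−0.02) = 1.0101.
Risk-neutral probability p = (1.0101 − 0.75)/(1.3 − 0.75) = 0.2601/0.5500 = 0.4728
Terminal stock prices: S_u = 130, S_d = 75
Terminal payoffs (S − K): max(25, 0) = 25, max(-30, 0) = 0
Node 0 (S = 100): V_0 = e^(−0.03)·[0.4728·25.0000 + 0.5272·0.0000] = 11.4711

11.47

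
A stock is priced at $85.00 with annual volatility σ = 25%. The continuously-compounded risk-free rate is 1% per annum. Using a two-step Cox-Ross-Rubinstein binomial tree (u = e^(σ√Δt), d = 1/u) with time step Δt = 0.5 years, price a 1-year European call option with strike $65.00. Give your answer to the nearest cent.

CRR parameters: u = e^(σ√Δt) = e^(0.25·√0.5) = 1.1934, d = 1/u = 0.8380
Per-period rate: rΔt = 0.01·0.5 = 0.005, so R = e^0.005 = 1.0050
Risk-neutral probability p = (e^0.005 − 0.8380)/(1.1934 − 0.8380) = 0.1670/0.3554 = 0.4700
Terminal stock prices: S_uu = 121.1, S_ud = 85, S_dd = 59.69
Terminal payoffs (S − K): max(56.05, 0) = 56.05, max(20, 0) = 20, max(-5.314, 0) = 0
Node u (S = 101.4): V_u = e^(−0.005)·[0.4700·56.0501 + 0.5300·20.0000] = 36.7602
Node d (S = 71.23): V_d = e^(−0.005)·[0.4700·20.0000 + 0.5300·0.0000] = 9.3536
Node 0 (S = 85): V_0 = e^(−0.005)·[0.4700·36.7602 + 0.5300·9.3536] = 22.1245

$22.12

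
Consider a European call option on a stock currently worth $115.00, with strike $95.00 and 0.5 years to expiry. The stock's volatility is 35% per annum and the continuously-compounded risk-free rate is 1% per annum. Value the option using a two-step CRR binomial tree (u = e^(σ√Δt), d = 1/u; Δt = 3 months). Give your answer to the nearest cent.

CRR parameters: u = e^(σ√Δt) = e^(0.35·√0.25) = 1.1912, d = 1/u = 0.8395
Per-period rate: rΔt = 0.01·0.25 = 0.0025, so R = e^0.0025 = 1.0025
Risk-neutral probability p = (e^0.0025 − 0.8395)/(1.1912 − 0.8395) = 0.1630/0.3518 = 0.4635
Terminal stock prices: S_uu = 163.2, S_ud = 115, S_dd = 81.04
Terminal payoffs (S − K): max(68.19, 0) = 68.19, max(20, 0) = 20, max(-13.96, 0) = 0
Node u (S = 137): V_u = e^(−0.0025)·[0.4635·68.1928 + 0.5365·20.0000] = 42.2305
Node d (S = 96.54): V_d = e^(−0.0025)·[0.4635·20.0000 + 0.5365·0.0000] = 9.2464
Node 0 (S = 115): V_0 = e^(−0.0025)·[0.4635·42.2305 + 0.5365·9.2464] = 24.4725

$24.47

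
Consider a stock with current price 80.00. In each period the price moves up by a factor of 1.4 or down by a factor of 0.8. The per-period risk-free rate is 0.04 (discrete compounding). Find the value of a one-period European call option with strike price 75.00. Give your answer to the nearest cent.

Risk-neutral probability p = (1 + 0.04 − 0.8)/(1.4 − 0.8) = 0.2400/0.6000 = 0.4000
Terminal stock prices: S_u = 112, S_d = 64
Terminal payoffs (S − K): max(37, 0) = 37, max(-11, 0) = 0
Node 0 (S = 80): V_0 = 1/1.04·[0.4000·37.0000 + 0.6000·0.0000] = 14.2308

14.23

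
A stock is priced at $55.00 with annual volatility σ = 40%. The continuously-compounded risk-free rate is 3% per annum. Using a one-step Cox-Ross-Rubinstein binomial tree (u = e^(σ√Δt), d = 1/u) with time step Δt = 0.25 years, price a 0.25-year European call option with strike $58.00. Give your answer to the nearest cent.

CRR parameters: u = e^(σ√Δt) = e^(0.4·√0.25) = 1.2214, d = 1/u = 0.8187
Per-period rate: rΔt = 0.03·0.25 = 0.0075, so R = e^0.0075 = 1.0075
Risk-neutral probability p = (e^0.0075 − 0.8187)/(1.2214 − 0.8187) = 0.1888/0.4027 = 0.4689
Terminal stock prices: S_u = 67.18, S_d = 45.03
Terminal payoffs (S − K): max(9.177, 0) = 9.177, max(-12.97, 0) = 0
Node 0 (S = 55): V_0 = e^(−0.0075)·[0.4689·9.1772 + 0.5311·0.0000] = 4.2707

$4.27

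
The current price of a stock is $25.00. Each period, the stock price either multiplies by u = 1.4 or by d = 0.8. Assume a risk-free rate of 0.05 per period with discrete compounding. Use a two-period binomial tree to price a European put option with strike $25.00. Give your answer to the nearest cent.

$2.78

Risk-neutral probability p = (1 + 0.05 − 0.8)/(1.4 − 0.8) = 0.2500/0.6000 = 0.4167
Terminal stock prices: S_uu = 49, S_ud = 28, S_dd = 16
Terminal payoffs (K − S): max(-24, 0) = 0, max(-3, 0) = 0, max(9, 0) = 9
Node u (S = 35): V_u = 1/1.05·[0.4167·0.0000 + 0.5833·0.0000] = 0.0000
Node d (S = 20): V_d = 1/1.05·[0.4167·0.0000 + 0.5833·9.0000] = 5.0000
Node 0 (S = 25): V_0 = 1/1.05·[0.4167·0.0000 + 0.5833·5.0000] = 2.7778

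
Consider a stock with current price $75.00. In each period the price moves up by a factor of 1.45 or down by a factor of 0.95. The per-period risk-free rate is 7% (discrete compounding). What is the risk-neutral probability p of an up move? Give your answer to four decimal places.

p = 0.2400

Risk-neutral probability p = (1 + 0.07 − 0.95)/(1.45 − 0.95) = 0.1200/0.5000 = 0.2400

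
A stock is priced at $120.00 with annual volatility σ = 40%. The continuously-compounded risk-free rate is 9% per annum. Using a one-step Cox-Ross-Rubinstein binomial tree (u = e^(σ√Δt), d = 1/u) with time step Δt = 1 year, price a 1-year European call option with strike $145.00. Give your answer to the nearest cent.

CRR parameters: u = e^(σ√Δt) = e^(0.4·√1) = 1.4918, d = 1/u = 0.6703
Per-period rate: rΔt = 0.09·1 = 0.09, so R = e^0.09 = 1.0942
Risk-neutral probability p = (e^0.09 − 0.6703)/(1.4918 − 0.6703) = 0.4239/0.8215 = 0.5159
Terminal stock prices: S_u = 179, S_d = 80.44
Terminal payoffs (S − K): max(34.02, 0) = 34.02, max(-64.56, 0) = 0
Node 0 (S = 120): V_0 = e^(−0.09)·[0.5159·34.0190 + 0.4841·0.0000] = 16.0414

$16.04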